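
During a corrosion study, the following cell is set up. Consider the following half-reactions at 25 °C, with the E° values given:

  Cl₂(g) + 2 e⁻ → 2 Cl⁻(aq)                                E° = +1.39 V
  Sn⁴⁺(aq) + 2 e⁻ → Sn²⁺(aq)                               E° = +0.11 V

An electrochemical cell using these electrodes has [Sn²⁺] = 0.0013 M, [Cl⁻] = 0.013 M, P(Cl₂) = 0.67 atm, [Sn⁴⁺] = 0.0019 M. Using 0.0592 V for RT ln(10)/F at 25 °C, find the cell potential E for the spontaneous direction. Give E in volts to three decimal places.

Cl₂/Cl⁻ is the cathode (higher E°), Sn⁴⁺/Sn²⁺ the anode: E°cell = +1.39 − (+0.11) = +1.28 V, n = 2.
Overall: Cl₂(g) + Sn²⁺(aq) → 2 Cl⁻(aq) + Sn⁴⁺(aq)
Q = [Cl⁻]^2·[Sn⁴⁺] / (P(Cl₂)·[Sn²⁺]); log Q = -3.433.
E = E° − (0.0592/n) log Q = +1.28 − (0.0592/2)(-3.433) = +1.382 V.

+1.382 V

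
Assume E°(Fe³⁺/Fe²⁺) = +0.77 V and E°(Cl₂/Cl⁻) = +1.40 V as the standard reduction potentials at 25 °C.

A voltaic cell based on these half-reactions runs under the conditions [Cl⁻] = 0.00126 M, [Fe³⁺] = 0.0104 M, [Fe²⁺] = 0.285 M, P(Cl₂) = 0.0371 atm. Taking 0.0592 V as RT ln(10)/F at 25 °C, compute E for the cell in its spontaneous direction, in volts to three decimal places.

+0.844 V

Cl₂/Cl⁻ is the cathode (higher E°), Fe³⁺/Fe²⁺ the anode: E°cell = +1.40 − (+0.77) = +0.63 V, n = 2.
Overall: Cl₂(g) + 2 Fe²⁺(aq) → 2 Cl⁻(aq) + 2 Fe³⁺(aq)
Q = [Cl⁻]^2·[Fe³⁺]^2 / (P(Cl₂)·[Fe²⁺]^2); log Q = -7.244.
E = E° − (0.0592/n) log Q = +0.63 − (0.0592/2)(-7.244) = +0.844 V.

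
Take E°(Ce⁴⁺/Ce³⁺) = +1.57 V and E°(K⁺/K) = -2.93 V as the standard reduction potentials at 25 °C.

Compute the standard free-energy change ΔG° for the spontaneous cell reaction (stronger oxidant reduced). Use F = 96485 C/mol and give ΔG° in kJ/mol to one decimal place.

Ce⁴⁺/Ce³⁺ (E° = +1.57 V) is the cathode; K⁺/K (E° = -2.93 V) is the anode, so E°cell = +4.50 V.
Balancing electrons gives n = 1 (lcm of 1 and 1).
ΔG° = −nFE° = −(1)(96485)(+4.50) = -434,182 J = -434.2 kJ/mol.

-434.2 kJ/mol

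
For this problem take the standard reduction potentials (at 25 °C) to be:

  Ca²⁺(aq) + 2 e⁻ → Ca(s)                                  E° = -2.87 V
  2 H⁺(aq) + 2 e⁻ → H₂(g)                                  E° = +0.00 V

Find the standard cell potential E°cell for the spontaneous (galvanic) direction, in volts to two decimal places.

The H⁺/H₂ couple has the higher reduction potential, so it is the cathode; Ca²⁺/Ca is oxidised at the anode.
E°cell = E°(cathode) − E°(anode) = (+0.00) − (-2.87) = +2.87 V.

+2.87 V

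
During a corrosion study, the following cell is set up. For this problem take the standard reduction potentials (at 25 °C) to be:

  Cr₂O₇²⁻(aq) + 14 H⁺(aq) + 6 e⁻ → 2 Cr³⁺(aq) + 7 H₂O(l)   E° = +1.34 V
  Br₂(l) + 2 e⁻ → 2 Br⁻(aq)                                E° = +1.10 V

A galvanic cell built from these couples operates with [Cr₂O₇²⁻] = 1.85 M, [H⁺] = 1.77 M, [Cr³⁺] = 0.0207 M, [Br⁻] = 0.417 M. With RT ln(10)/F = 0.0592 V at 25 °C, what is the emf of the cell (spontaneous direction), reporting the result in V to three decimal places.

Cr₂O₇²⁻/Cr³⁺ is the cathode (higher E°), Br₂/Br⁻ the anode: E°cell = +1.34 − (+1.10) = +0.24 V, n = 6.
Overall: Cr₂O₇²⁻(aq) + 14 H⁺(aq) + 6 Br⁻(aq) → 2 Cr³⁺(aq) + 7 H₂O(l) + 3 Br₂(l)
Q = [Cr³⁺]^2 / ([Cr₂O₇²⁻]·[H⁺]^14·[Br⁻]^6); log Q = -4.828.
E = E° − (0.0592/n) log Q = +0.24 − (0.0592/6)(-4.828) = +0.288 V.

+0.288 V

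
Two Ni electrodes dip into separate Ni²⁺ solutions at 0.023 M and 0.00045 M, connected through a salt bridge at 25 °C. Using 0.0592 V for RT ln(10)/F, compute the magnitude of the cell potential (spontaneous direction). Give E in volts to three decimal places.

For a concentration cell E°cell = 0. The 0.023 M side is the cathode (reduction is favoured where [Ni²⁺] is higher).
With n = 2, E = −(0.0592/2) log([Ni²⁺]ₐₙ/[Ni²⁺]꜀ₐₜ) = −(0.0592/2) log(0.00045/0.023) = −(0.0592/2)(-1.709) = +0.051 V.

+0.051 V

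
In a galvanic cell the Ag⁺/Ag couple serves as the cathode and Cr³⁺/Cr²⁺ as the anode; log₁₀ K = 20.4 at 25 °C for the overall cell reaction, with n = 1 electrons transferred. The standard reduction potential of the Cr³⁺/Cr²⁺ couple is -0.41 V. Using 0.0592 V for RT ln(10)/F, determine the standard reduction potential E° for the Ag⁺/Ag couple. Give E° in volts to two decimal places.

+0.80 V

E°cell = (0.0592/n)·log K = (0.0592/1)(20.4) = +1.208 V.
Since Ag⁺/Ag is the cathode and Cr³⁺/Cr²⁺ the anode, E°cell = E°(Ag⁺/Ag) − E°(Cr³⁺/Cr²⁺).
So E°(Ag⁺/Ag) = E°cell + E°(Cr³⁺/Cr²⁺) = +1.208 + (-0.41) = +0.80 V.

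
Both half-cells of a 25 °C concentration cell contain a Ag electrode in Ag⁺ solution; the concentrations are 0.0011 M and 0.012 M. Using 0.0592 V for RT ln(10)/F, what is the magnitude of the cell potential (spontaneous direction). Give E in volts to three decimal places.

+0.061 V

For a concentration cell E°cell = 0. The 0.012 M side is the cathode (reduction is favoured where [Ag⁺] is higher).
With n = 1, E = −(0.0592/1) log([Ag⁺]ₐₙ/[Ag⁺]꜀ₐₜ) = −(0.0592/1) log(0.0011/0.012) = −(0.0592/1)(-1.038) = +0.061 V.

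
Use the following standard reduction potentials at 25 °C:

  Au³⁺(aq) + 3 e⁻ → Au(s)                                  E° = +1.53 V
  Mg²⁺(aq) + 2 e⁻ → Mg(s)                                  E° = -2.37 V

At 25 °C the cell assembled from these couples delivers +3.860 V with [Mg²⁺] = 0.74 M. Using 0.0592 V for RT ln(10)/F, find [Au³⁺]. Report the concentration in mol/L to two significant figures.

0.0060 M

Au³⁺/Au is the cathode, Mg²⁺/Mg the anode: E°cell = +3.90 V, n = 6.
Overall reaction: 2 Au³⁺(aq) + 3 Mg(s) → 2 Au(s) + 3 Mg²⁺(aq); Q = [Mg²⁺]^3/[Au³⁺]^2.
From E = E° − (0.0592/n) log Q: log Q = (E° − E)·n/0.0592 = (+3.90 − (+3.860))·6/0.0592 = 4.0541.
So 2·log[Au³⁺] = 3·log(0.74) − log Q = -0.3923 − (4.0541) = -4.4464; log[Au³⁺] = -4.4464 / 2 = -2.2232; [Au³⁺] = 10^(-2.2232) ≈ 0.0060 M.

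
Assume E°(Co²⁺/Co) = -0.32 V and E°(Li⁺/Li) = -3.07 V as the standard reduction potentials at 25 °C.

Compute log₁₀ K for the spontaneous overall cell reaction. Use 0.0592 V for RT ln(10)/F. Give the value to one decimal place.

Cathode: Co²⁺/Co; anode: Li⁺/Li. E°cell = +2.75 V, n = 2.
log K = nE°cell / 0.0592 = (2)(+2.75) / 0.0592 = 92.9.

92.9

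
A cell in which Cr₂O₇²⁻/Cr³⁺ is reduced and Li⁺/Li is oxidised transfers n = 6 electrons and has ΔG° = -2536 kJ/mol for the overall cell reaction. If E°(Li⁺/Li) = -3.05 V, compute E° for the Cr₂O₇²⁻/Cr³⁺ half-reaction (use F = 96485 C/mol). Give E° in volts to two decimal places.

E°cell = −ΔG°/(nF) = −(-2536×10³)/((6)(96485)) = +4.381 V.
Since Cr₂O₇²⁻/Cr³⁺ is the cathode and Li⁺/Li the anode, E°cell = E°(Cr₂O₇²⁻/Cr³⁺) − E°(Li⁺/Li).
So E°(Cr₂O₇²⁻/Cr³⁺) = E°cell + E°(Li⁺/Li) = +4.381 + (-3.05) = +1.33 V.

+1.33 V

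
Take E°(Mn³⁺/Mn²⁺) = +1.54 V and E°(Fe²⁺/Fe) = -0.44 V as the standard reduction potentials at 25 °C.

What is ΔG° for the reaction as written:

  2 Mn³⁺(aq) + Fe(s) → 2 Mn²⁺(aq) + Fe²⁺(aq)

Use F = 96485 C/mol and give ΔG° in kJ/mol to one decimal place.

-382.1 kJ/mol

As written, Mn³⁺/Mn²⁺ is reduced (cathode) and Fe²⁺/Fe is oxidised (anode), so E°cell = (+1.54) − (-0.44) = +1.98 V.
Balancing electrons gives n = 2.
ΔG° = −nFE° = −(2)(96485)(+1.98) = -382,081 J = -382.1 kJ/mol.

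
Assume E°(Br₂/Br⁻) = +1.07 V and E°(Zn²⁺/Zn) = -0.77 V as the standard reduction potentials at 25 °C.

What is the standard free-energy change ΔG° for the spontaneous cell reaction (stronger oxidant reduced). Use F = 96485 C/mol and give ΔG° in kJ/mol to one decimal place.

-355.1 kJ/mol

Br₂/Br⁻ (E° = +1.07 V) is the cathode; Zn²⁺/Zn (E° = -0.77 V) is the anode, so E°cell = +1.84 V.
Balancing electrons gives n = 2 (lcm of 2 and 2).
ΔG° = −nFE° = −(2)(96485)(+1.84) = -355,065 J = -355.1 kJ/mol.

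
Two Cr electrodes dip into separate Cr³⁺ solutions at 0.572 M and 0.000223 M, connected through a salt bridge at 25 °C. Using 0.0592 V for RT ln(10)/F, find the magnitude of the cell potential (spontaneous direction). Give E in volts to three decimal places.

+0.067 V

For a concentration cell E°cell = 0. The 0.572 M side is the cathode (reduction is favoured where [Cr³⁺] is higher).
With n = 3, E = −(0.0592/3) log([Cr³⁺]ₐₙ/[Cr³⁺]꜀ₐₜ) = −(0.0592/3) log(0.000223/0.572) = −(0.0592/3)(-3.409) = +0.067 V.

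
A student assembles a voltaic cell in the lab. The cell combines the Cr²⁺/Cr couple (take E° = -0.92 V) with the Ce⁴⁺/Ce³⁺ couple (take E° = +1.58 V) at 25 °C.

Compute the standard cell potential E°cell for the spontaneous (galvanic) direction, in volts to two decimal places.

The Ce⁴⁺/Ce³⁺ couple has the higher reduction potential, so it is the cathode; Cr²⁺/Cr is oxidised at the anode.
E°cell = E°(cathode) − E°(anode) = (+1.58) − (-0.92) = +2.50 V.
Since E°cell > 0, the reaction is spontaneous under standard conditions.

+2.50 V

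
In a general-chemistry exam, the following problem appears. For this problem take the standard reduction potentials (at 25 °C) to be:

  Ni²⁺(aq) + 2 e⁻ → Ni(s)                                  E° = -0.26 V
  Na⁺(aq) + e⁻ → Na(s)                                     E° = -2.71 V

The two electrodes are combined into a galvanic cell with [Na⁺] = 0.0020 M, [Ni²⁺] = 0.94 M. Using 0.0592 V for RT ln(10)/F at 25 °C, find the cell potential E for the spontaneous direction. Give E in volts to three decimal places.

Ni²⁺/Ni is the cathode (higher E°), Na⁺/Na the anode: E°cell = -0.26 − (-2.71) = +2.45 V, n = 2.
Overall: Ni²⁺(aq) + 2 Na(s) → Ni(s) + 2 Na⁺(aq)
Q = [Na⁺]^2 / ([Ni²⁺]); log Q = -5.371.
E = E° − (0.0592/n) log Q = +2.45 − (0.0592/2)(-5.371) = +2.609 V.

+2.609 V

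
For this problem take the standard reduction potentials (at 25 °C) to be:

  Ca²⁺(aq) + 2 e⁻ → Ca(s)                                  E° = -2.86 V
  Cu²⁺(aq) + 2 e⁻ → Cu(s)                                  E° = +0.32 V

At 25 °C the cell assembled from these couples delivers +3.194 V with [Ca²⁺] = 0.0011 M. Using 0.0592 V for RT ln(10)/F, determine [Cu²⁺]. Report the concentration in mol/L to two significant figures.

Cu²⁺/Cu is the cathode, Ca²⁺/Ca the anode: E°cell = +3.18 V, n = 2.
Overall reaction: Cu²⁺(aq) + Ca(s) → Cu(s) + Ca²⁺(aq); Q = [Ca²⁺]^1/[Cu²⁺]^1.
From E = E° − (0.0592/n) log Q: log Q = (E° − E)·n/0.0592 = (+3.18 − (+3.194))·2/0.0592 = -0.4730.
So 1·log[Cu²⁺] = 1·log(0.0011) − log Q = -2.9586 − (-0.4730) = -2.4856; [Cu²⁺] = 10^(-2.4856) ≈ 0.0033 M.

0.0033 M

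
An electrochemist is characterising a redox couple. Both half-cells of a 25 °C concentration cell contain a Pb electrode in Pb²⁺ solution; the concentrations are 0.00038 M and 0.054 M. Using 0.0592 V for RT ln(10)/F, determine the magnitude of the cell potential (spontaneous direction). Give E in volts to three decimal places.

For a concentration cell E°cell = 0. The 0.054 M side is the cathode (reduction is favoured where [Pb²⁺] is higher).
With n = 2, E = −(0.0592/2) log([Pb²⁺]ₐₙ/[Pb²⁺]꜀ₐₜ) = −(0.0592/2) log(0.00038/0.054) = −(0.0592/2)(-2.153) = +0.064 V.

+0.064 V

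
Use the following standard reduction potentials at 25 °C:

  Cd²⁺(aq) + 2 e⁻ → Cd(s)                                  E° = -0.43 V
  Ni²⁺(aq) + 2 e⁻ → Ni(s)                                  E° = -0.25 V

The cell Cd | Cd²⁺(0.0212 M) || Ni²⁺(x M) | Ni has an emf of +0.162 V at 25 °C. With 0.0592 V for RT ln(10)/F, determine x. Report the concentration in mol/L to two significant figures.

0.0052 M

Ni²⁺/Ni is the cathode, Cd²⁺/Cd the anode: E°cell = +0.18 V, n = 2.
Overall reaction: Ni²⁺(aq) + Cd(s) → Ni(s) + Cd²⁺(aq); Q = [Cd²⁺]^1/[Ni²⁺]^1.
From E = E° − (0.0592/n) log Q: log Q = (E° − E)·n/0.0592 = (+0.18 − (+0.162))·2/0.0592 = 0.6081.
So 1·log[Ni²⁺] = 1·log(0.0212) − log Q = -1.6737 − (0.6081) = -2.2818; [Ni²⁺] = 10^(-2.2818) ≈ 0.0052 M.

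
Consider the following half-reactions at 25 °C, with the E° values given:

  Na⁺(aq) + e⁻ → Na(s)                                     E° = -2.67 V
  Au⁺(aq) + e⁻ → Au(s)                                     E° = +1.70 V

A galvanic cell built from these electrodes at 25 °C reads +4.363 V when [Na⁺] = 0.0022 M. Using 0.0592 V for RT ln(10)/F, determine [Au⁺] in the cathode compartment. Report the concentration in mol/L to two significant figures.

Au⁺/Au is the cathode, Na⁺/Na the anode: E°cell = +4.37 V, n = 1.
Overall reaction: Au⁺(aq) + Na(s) → Au(s) + Na⁺(aq); Q = [Na⁺]^1/[Au⁺]^1.
From E = E° − (0.0592/n) log Q: log Q = (E° − E)·n/0.0592 = (+4.37 − (+4.363))·1/0.0592 = 0.1182.
So 1·log[Au⁺] = 1·log(0.0022) − log Q = -2.6576 − (0.1182) = -2.7758; [Au⁺] = 10^(-2.7758) ≈ 0.0017 M.

0.0017 M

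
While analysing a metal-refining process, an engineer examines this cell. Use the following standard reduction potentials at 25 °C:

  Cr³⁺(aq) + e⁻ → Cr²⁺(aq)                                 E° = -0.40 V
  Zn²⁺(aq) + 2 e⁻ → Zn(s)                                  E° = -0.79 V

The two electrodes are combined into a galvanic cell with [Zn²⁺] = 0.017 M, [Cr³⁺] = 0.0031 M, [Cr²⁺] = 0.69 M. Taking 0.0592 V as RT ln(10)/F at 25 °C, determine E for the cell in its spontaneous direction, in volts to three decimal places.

+0.303 V

Cr³⁺/Cr²⁺ is the cathode (higher E°), Zn²⁺/Zn the anode: E°cell = -0.40 − (-0.79) = +0.39 V, n = 2.
Overall: 2 Cr³⁺(aq) + Zn(s) → 2 Cr²⁺(aq) + Zn²⁺(aq)
Q = [Cr²⁺]^2·[Zn²⁺] / ([Cr³⁺]^2); log Q = 2.925.
E = E° − (0.0592/n) log Q = +0.39 − (0.0592/2)(2.925) = +0.303 V.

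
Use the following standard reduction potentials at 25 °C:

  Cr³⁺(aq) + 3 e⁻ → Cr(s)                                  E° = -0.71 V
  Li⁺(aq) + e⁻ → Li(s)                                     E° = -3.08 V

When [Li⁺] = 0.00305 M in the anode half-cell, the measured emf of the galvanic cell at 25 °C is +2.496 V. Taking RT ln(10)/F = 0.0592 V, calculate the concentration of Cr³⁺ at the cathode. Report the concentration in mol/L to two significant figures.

0.069 M

Cr³⁺/Cr is the cathode, Li⁺/Li the anode: E°cell = +2.37 V, n = 3.
Overall reaction: Cr³⁺(aq) + 3 Li(s) → Cr(s) + 3 Li⁺(aq); Q = [Li⁺]^3/[Cr³⁺]^1.
From E = E° − (0.0592/n) log Q: log Q = (E° − E)·n/0.0592 = (+2.37 − (+2.496))·3/0.0592 = -6.3851.
So 1·log[Cr³⁺] = 3·log(0.00305) − log Q = -7.5471 − (-6.3851) = -1.1620; [Cr³⁺] = 10^(-1.1620) ≈ 0.069 M.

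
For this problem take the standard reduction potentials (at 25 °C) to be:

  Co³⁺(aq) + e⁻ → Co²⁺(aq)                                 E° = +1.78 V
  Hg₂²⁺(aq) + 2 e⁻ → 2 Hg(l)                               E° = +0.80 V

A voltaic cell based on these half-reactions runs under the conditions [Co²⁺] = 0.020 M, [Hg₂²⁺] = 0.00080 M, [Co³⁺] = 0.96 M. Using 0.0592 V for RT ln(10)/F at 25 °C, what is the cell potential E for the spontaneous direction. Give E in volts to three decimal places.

+1.171 V

Co³⁺/Co²⁺ is the cathode (higher E°), Hg₂²⁺/Hg the anode: E°cell = +1.78 − (+0.80) = +0.98 V, n = 2.
Overall: 2 Co³⁺(aq) + 2 Hg(l) → 2 Co²⁺(aq) + Hg₂²⁺(aq)
Q = [Co²⁺]^2·[Hg₂²⁺] / ([Co³⁺]^2); log Q = -6.459.
E = E° − (0.0592/n) log Q = +0.98 − (0.0592/2)(-6.459) = +1.171 V.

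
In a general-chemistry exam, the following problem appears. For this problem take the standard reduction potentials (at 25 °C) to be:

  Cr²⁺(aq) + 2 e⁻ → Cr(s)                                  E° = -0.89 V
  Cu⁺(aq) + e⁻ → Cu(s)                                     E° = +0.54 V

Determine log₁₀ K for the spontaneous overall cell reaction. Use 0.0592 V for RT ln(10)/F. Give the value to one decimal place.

Cathode: Cu⁺/Cu; anode: Cr²⁺/Cr. E°cell = +1.43 V, n = 2.
log K = nE°cell / 0.0592 = (2)(+1.43) / 0.0592 = 48.3.

48.3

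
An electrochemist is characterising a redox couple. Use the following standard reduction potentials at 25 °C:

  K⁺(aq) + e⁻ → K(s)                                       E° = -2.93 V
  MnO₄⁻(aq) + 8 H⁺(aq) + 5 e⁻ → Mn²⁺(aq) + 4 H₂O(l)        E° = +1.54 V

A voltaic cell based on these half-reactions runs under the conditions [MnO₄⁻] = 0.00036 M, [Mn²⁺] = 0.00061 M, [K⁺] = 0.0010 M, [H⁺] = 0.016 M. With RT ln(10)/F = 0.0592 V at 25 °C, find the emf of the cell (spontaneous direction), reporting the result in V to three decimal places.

+4.475 V

MnO₄⁻/Mn²⁺ is the cathode (higher E°), K⁺/K the anode: E°cell = +1.54 − (-2.93) = +4.47 V, n = 5.
Overall: MnO₄⁻(aq) + 8 H⁺(aq) + 5 K(s) → Mn²⁺(aq) + 4 H₂O(l) + 5 K⁺(aq)
Q = [Mn²⁺]·[K⁺]^5 / ([MnO₄⁻]·[H⁺]^8); log Q = -0.404.
E = E° − (0.0592/n) log Q = +4.47 − (0.0592/5)(-0.404) = +4.475 V.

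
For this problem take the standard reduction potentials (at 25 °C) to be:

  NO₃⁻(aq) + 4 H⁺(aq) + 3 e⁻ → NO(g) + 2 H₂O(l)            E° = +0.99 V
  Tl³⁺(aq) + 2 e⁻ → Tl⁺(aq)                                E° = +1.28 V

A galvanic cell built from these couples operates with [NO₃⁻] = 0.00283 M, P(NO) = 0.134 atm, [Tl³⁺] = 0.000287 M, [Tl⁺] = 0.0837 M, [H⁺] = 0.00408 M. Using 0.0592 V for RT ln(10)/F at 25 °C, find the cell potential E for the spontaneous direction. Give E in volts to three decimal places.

Tl³⁺/Tl⁺ is the cathode (higher E°), NO₃⁻/NO the anode: E°cell = +1.28 − (+0.99) = +0.29 V, n = 6.
Overall: 3 Tl³⁺(aq) + 2 NO(g) + 4 H₂O(l) → 3 Tl⁺(aq) + 2 NO₃⁻(aq) + 8 H⁺(aq)
Q = [Tl⁺]^3·[NO₃⁻]^2·[H⁺]^8 / ([Tl³⁺]^3·P(NO)^2); log Q = -15.071.
E = E° − (0.0592/n) log Q = +0.29 − (0.0592/6)(-15.071) = +0.439 V.

+0.439 V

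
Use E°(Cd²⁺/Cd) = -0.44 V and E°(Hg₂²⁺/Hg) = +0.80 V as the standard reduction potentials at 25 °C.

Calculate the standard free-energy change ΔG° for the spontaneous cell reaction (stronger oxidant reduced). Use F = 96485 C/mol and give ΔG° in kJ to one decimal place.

-239.3 kJ

Hg₂²⁺/Hg (E° = +0.80 V) is the cathode; Cd²⁺/Cd (E° = -0.44 V) is the anode, so E°cell = +1.24 V.
Balancing electrons gives n = 2 (lcm of 2 and 2).
ΔG° = −nFE° = −(2)(96485)(+1.24) = -239,283 J = -239.3 kJ.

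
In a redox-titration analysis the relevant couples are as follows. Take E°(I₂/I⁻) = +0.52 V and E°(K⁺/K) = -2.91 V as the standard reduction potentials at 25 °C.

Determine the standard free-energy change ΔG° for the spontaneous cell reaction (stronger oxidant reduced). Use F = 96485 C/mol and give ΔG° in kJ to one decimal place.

-661.9 kJ

I₂/I⁻ (E° = +0.52 V) is the cathode; K⁺/K (E° = -2.91 V) is the anode, so E°cell = +3.43 V.
Balancing electrons gives n = 2 (lcm of 2 and 1).
ΔG° = −nFE° = −(2)(96485)(+3.43) = -661,887 J = -661.9 kJ.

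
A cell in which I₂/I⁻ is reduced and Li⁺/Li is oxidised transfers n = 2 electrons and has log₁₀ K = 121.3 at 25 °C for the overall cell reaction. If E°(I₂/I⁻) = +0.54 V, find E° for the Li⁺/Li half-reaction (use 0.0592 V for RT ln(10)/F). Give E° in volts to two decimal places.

-3.05 V

E°cell = (0.0592/n)·log K = (0.0592/2)(121.3) = +3.590 V.
Since I₂/I⁻ is the cathode and Li⁺/Li the anode, E°cell = E°(I₂/I⁻) − E°(Li⁺/Li).
So E°(Li⁺/Li) = E°(I₂/I⁻) − E°cell = (+0.54) − (+3.590) = -3.05 V.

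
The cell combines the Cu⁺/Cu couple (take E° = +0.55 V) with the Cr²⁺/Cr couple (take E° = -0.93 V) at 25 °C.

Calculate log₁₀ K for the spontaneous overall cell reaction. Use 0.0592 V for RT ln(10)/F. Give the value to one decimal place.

Cathode: Cu⁺/Cu; anode: Cr²⁺/Cr. E°cell = +1.48 V, n = 2.
log K = nE°cell / 0.0592 = (2)(+1.48) / 0.0592 = 50.0.

50.0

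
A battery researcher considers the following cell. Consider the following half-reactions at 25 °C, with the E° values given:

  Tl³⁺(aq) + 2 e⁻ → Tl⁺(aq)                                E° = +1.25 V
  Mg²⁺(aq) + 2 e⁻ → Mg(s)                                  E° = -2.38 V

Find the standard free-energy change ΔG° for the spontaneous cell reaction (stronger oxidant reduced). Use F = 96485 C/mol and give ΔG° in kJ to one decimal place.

-700.5 kJ

Tl³⁺/Tl⁺ (E° = +1.25 V) is the cathode; Mg²⁺/Mg (E° = -2.38 V) is the anode, so E°cell = +3.63 V.
Balancing electrons gives n = 2 (lcm of 2 and 2).
ΔG° = −nFE° = −(2)(96485)(+3.63) = -700,481 J = -700.5 kJ.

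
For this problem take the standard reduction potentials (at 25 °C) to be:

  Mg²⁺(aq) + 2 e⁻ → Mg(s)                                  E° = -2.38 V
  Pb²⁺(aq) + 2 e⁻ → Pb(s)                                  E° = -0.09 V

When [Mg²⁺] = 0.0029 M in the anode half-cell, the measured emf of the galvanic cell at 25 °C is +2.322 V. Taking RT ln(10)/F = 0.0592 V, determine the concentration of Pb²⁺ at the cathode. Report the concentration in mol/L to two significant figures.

0.035 M

Pb²⁺/Pb is the cathode, Mg²⁺/Mg the anode: E°cell = +2.29 V, n = 2.
Overall reaction: Pb²⁺(aq) + Mg(s) → Pb(s) + Mg²⁺(aq); Q = [Mg²⁺]^1/[Pb²⁺]^1.
From E = E° − (0.0592/n) log Q: log Q = (E° − E)·n/0.0592 = (+2.29 − (+2.322))·2/0.0592 = -1.0811.
So 1·log[Pb²⁺] = 1·log(0.0029) − log Q = -2.5376 − (-1.0811) = -1.4565; [Pb²⁺] = 10^(-1.4565) ≈ 0.035 M.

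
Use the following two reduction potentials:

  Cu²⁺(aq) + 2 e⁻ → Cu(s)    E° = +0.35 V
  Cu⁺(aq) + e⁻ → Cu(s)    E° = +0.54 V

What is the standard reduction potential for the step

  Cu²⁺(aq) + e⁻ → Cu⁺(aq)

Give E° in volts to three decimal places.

+0.160 V

Sequential free energies add, so n₃E°₃ = n₁E°₁ + n₂E°₂.
With n₃ = 2, and the known step contributing 1×(+0.54) V, the unknown satisfies 1·E° = 2×(+0.35) − 1×(+0.54) = +0.160.
E° = +0.160 / 1 = +0.160 V.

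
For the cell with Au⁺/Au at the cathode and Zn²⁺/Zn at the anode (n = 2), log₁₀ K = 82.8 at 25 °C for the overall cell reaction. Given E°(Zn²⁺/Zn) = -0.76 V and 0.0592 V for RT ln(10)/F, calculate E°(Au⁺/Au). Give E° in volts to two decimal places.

E°cell = (0.0592/n)·log K = (0.0592/2)(82.8) = +2.451 V.
Since Au⁺/Au is the cathode and Zn²⁺/Zn the anode, E°cell = E°(Au⁺/Au) − E°(Zn²⁺/Zn).
So E°(Au⁺/Au) = E°cell + E°(Zn²⁺/Zn) = +2.451 + (-0.76) = +1.69 V.

+1.69 V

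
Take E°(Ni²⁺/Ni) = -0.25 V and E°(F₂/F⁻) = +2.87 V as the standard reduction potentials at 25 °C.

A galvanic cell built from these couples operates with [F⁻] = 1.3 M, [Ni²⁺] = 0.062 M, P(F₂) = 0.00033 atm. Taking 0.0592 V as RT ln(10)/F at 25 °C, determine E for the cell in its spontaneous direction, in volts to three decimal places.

F₂/F⁻ is the cathode (higher E°), Ni²⁺/Ni the anode: E°cell = +2.87 − (-0.25) = +3.12 V, n = 2.
Overall: F₂(g) + Ni(s) → 2 F⁻(aq) + Ni²⁺(aq)
Q = [F⁻]^2·[Ni²⁺] / (P(F₂)); log Q = 2.502.
E = E° − (0.0592/n) log Q = +3.12 − (0.0592/2)(2.502) = +3.046 V.

+3.046 V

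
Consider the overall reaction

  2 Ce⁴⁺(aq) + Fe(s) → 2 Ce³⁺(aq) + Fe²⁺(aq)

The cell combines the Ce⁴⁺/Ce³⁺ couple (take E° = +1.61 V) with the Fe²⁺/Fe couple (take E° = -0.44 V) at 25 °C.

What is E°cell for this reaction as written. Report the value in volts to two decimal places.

The Ce⁴⁺/Ce³⁺ couple has the higher reduction potential, so it is the cathode; Fe²⁺/Fe is oxidised at the anode.
E°cell = E°(cathode) − E°(anode) = (+1.61) − (-0.44) = +2.05 V.

+2.05 V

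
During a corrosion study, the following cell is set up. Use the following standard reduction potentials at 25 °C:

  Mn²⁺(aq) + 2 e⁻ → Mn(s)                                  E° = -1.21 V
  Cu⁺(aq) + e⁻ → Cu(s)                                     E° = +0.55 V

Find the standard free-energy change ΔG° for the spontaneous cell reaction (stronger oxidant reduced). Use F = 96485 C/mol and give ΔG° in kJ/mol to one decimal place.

Cu⁺/Cu (E° = +0.55 V) is the cathode; Mn²⁺/Mn (E° = -1.21 V) is the anode, so E°cell = +1.76 V.
Balancing electrons gives n = 2 (lcm of 1 and 2).
ΔG° = −nFE° = −(2)(96485)(+1.76) = -339,627 J = -339.6 kJ/mol.

-339.6 kJ/mol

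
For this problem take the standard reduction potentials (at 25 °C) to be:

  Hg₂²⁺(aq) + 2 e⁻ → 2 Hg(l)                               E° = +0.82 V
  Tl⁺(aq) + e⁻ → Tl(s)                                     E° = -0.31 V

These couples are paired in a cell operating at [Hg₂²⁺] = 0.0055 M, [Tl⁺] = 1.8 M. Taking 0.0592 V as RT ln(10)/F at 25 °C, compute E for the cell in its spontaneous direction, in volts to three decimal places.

Hg₂²⁺/Hg is the cathode (higher E°), Tl⁺/Tl the anode: E°cell = +0.82 − (-0.31) = +1.13 V, n = 2.
Overall: Hg₂²⁺(aq) + 2 Tl(s) → 2 Hg(l) + 2 Tl⁺(aq)
Q = [Tl⁺]^2 / ([Hg₂²⁺]); log Q = 2.770.
E = E° − (0.0592/n) log Q = +1.13 − (0.0592/2)(2.770) = +1.048 V.

+1.048 V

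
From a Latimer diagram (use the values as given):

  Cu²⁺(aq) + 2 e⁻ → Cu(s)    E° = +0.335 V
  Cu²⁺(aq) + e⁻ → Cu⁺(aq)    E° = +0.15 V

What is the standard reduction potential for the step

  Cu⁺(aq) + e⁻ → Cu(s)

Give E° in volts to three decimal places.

+0.520 V

Sequential free energies add, so n₃E°₃ = n₁E°₁ + n₂E°₂.
With n₃ = 2, and the known step contributing 1×(+0.15) V, the unknown satisfies 1·E° = 2×(+0.335) − 1×(+0.15) = +0.520.
E° = +0.520 / 1 = +0.520 V.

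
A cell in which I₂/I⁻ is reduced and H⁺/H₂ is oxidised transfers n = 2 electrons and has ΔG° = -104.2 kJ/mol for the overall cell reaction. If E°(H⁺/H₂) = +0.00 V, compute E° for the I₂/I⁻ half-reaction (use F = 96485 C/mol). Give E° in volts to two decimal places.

+0.54 V

E°cell = −ΔG°/(nF) = −(-104.2×10³)/((2)(96485)) = +0.540 V.
Since I₂/I⁻ is the cathode and H⁺/H₂ the anode, E°cell = E°(I₂/I⁻) − E°(H⁺/H₂).
So E°(I₂/I⁻) = E°cell + E°(H⁺/H₂) = +0.540 + (+0.00) = +0.54 V.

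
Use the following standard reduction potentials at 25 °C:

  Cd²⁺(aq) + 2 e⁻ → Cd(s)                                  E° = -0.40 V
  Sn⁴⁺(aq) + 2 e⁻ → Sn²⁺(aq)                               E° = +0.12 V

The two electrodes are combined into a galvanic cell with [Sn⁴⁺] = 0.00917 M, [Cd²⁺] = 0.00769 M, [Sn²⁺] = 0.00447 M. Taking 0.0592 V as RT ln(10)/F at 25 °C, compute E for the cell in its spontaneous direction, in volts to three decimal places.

+0.592 V

Sn⁴⁺/Sn²⁺ is the cathode (higher E°), Cd²⁺/Cd the anode: E°cell = +0.12 − (-0.40) = +0.52 V, n = 2.
Overall: Sn⁴⁺(aq) + Cd(s) → Sn²⁺(aq) + Cd²⁺(aq)
Q = [Sn²⁺]·[Cd²⁺] / ([Sn⁴⁺]); log Q = -2.426.
E = E° − (0.0592/n) log Q = +0.52 − (0.0592/2)(-2.426) = +0.592 V.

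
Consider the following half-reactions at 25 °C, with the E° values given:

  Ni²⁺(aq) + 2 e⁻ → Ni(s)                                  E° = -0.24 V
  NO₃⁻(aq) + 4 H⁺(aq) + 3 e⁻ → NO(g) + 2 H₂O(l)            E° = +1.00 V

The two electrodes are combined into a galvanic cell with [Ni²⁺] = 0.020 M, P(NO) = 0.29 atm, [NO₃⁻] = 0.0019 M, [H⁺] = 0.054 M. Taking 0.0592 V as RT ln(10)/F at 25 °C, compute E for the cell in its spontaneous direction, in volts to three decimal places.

+1.147 V

NO₃⁻/NO is the cathode (higher E°), Ni²⁺/Ni the anode: E°cell = +1.00 − (-0.24) = +1.24 V, n = 6.
Overall: 2 NO₃⁻(aq) + 8 H⁺(aq) + 3 Ni(s) → 2 NO(g) + 4 H₂O(l) + 3 Ni²⁺(aq)
Q = P(NO)^2·[Ni²⁺]^3 / ([NO₃⁻]^2·[H⁺]^8); log Q = 9.411.
E = E° − (0.0592/n) log Q = +1.24 − (0.0592/6)(9.411) = +1.147 V.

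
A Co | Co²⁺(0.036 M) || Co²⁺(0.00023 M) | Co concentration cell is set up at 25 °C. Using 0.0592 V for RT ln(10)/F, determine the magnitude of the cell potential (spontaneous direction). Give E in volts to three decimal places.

For a concentration cell E°cell = 0. The 0.036 M side is the cathode (reduction is favoured where [Co²⁺] is higher).
With n = 2, E = −(0.0592/2) log([Co²⁺]ₐₙ/[Co²⁺]꜀ₐₜ) = −(0.0592/2) log(0.00023/0.036) = −(0.0592/2)(-2.195) = +0.065 V.

+0.065 V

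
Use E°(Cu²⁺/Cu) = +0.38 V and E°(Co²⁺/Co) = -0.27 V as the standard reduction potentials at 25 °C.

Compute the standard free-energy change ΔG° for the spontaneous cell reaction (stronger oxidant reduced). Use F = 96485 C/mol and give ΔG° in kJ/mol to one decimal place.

-125.4 kJ/mol

Cu²⁺/Cu (E° = +0.38 V) is the cathode; Co²⁺/Co (E° = -0.27 V) is the anode, so E°cell = +0.65 V.
Balancing electrons gives n = 2 (lcm of 2 and 2).
ΔG° = −nFE° = −(2)(96485)(+0.65) = -125,430 J = -125.4 kJ/mol.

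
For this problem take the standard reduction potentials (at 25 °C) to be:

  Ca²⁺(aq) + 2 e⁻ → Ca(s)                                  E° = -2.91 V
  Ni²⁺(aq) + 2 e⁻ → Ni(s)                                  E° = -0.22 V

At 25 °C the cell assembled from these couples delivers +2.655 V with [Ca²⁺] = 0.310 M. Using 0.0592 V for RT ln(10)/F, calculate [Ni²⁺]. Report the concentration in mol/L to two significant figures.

Ni²⁺/Ni is the cathode, Ca²⁺/Ca the anode: E°cell = +2.69 V, n = 2.
Overall reaction: Ni²⁺(aq) + Ca(s) → Ni(s) + Ca²⁺(aq); Q = [Ca²⁺]^1/[Ni²⁺]^1.
From E = E° − (0.0592/n) log Q: log Q = (E° − E)·n/0.0592 = (+2.69 − (+2.655))·2/0.0592 = 1.1824.
So 1·log[Ni²⁺] = 1·log(0.31) − log Q = -0.5086 − (1.1824) = -1.6910; [Ni²⁺] = 10^(-1.6910) ≈ 0.020 M.

0.020 M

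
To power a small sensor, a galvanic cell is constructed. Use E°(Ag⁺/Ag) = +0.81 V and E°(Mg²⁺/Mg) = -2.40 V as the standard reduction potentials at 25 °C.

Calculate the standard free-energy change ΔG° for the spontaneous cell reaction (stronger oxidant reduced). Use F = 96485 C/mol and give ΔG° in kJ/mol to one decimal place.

-619.4 kJ/mol

Ag⁺/Ag (E° = +0.81 V) is the cathode; Mg²⁺/Mg (E° = -2.40 V) is the anode, so E°cell = +3.21 V.
Balancing electrons gives n = 2 (lcm of 1 and 2).
ΔG° = −nFE° = −(2)(96485)(+3.21) = -619,434 J = -619.4 kJ/mol.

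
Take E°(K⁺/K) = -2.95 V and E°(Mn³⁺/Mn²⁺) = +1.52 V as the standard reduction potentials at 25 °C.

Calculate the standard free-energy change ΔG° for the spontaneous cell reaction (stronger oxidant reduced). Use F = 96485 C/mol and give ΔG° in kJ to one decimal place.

-431.3 kJ

Mn³⁺/Mn²⁺ (E° = +1.52 V) is the cathode; K⁺/K (E° = -2.95 V) is the anode, so E°cell = +4.47 V.
Balancing electrons gives n = 1 (lcm of 1 and 1).
ΔG° = −nFE° = −(1)(96485)(+4.47) = -431,288 J = -431.3 kJ.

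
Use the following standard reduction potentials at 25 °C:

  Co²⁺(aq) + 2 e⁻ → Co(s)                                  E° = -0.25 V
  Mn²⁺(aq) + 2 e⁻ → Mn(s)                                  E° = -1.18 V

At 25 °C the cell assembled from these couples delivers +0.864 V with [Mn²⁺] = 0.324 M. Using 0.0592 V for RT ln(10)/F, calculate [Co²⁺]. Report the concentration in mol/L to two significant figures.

Co²⁺/Co is the cathode, Mn²⁺/Mn the anode: E°cell = +0.93 V, n = 2.
Overall reaction: Co²⁺(aq) + Mn(s) → Co(s) + Mn²⁺(aq); Q = [Mn²⁺]^1/[Co²⁺]^1.
From E = E° − (0.0592/n) log Q: log Q = (E° − E)·n/0.0592 = (+0.93 − (+0.864))·2/0.0592 = 2.2297.
So 1·log[Co²⁺] = 1·log(0.324) − log Q = -0.4895 − (2.2297) = -2.7192; [Co²⁺] = 10^(-2.7192) ≈ 0.0019 M.

0.0019 M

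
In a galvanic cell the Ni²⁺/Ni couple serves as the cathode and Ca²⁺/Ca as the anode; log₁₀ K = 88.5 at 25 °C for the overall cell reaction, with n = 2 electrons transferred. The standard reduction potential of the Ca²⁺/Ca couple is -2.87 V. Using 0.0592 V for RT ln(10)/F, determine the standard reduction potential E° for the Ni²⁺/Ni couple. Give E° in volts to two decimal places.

-0.25 V

E°cell = (0.0592/n)·log K = (0.0592/2)(88.5) = +2.620 V.
Since Ni²⁺/Ni is the cathode and Ca²⁺/Ca the anode, E°cell = E°(Ni²⁺/Ni) − E°(Ca²⁺/Ca).
So E°(Ni²⁺/Ni) = E°cell + E°(Ca²⁺/Ca) = +2.620 + (-2.87) = -0.25 V.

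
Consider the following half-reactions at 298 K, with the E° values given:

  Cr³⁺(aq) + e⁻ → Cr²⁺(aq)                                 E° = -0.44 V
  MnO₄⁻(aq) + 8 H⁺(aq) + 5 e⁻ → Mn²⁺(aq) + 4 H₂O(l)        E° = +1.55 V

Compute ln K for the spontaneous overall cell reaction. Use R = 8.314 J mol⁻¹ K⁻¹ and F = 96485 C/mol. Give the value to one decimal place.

Cathode: MnO₄⁻/Mn²⁺; anode: Cr³⁺/Cr²⁺. E°cell = (+1.55) − (-0.44) = +1.99 V, with n = 5.
ΔG° = −nFE° = −RT ln K, so ln K = nFE°/(RT) = (5)(96485)(+1.99) / ((8.314)(298)) = 387.487.

387.5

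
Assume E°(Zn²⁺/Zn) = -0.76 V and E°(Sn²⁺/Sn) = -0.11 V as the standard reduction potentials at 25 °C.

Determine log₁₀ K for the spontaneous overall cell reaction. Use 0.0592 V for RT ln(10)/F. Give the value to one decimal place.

22.0

Cathode: Sn²⁺/Sn; anode: Zn²⁺/Zn. E°cell = +0.65 V, n = 2.
log K = nE°cell / 0.0592 = (2)(+0.65) / 0.0592 = 22.0.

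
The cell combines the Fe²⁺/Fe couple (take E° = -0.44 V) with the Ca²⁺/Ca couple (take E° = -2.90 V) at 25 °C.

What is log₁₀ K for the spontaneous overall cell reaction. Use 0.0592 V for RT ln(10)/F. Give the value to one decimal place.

Cathode: Fe²⁺/Fe; anode: Ca²⁺/Ca. E°cell = +2.46 V, n = 2.
log K = nE°cell / 0.0592 = (2)(+2.46) / 0.0592 = 83.1.

83.1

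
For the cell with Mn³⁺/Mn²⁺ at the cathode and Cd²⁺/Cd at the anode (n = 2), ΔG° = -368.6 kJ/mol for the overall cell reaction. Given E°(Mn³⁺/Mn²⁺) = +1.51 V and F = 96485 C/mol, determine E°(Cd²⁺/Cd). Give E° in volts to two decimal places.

-0.40 V

E°cell = −ΔG°/(nF) = −(-368.6×10³)/((2)(96485)) = +1.910 V.
Since Mn³⁺/Mn²⁺ is the cathode and Cd²⁺/Cd the anode, E°cell = E°(Mn³⁺/Mn²⁺) − E°(Cd²⁺/Cd).
So E°(Cd²⁺/Cd) = E°(Mn³⁺/Mn²⁺) − E°cell = (+1.51) − (+1.910) = -0.40 V.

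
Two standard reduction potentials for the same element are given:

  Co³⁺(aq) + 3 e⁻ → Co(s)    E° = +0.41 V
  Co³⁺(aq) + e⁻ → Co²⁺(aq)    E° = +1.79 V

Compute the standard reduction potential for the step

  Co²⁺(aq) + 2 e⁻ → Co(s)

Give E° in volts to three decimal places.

-0.280 V

Sequential free energies add, so n₃E°₃ = n₁E°₁ + n₂E°₂.
With n₃ = 3, and the known step contributing 1×(+1.79) V, the unknown satisfies 2·E° = 3×(+0.41) − 1×(+1.79) = -0.560.
E° = -0.560 / 2 = -0.280 V.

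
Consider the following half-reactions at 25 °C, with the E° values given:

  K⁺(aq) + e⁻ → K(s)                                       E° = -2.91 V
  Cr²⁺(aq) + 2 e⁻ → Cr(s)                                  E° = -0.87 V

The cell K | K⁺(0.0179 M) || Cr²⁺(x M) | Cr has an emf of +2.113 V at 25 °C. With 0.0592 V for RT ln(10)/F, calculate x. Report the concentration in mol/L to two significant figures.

0.094 M

Cr²⁺/Cr is the cathode, K⁺/K the anode: E°cell = +2.04 V, n = 2.
Overall reaction: Cr²⁺(aq) + 2 K(s) → Cr(s) + 2 K⁺(aq); Q = [K⁺]^2/[Cr²⁺]^1.
From E = E° − (0.0592/n) log Q: log Q = (E° − E)·n/0.0592 = (+2.04 − (+2.113))·2/0.0592 = -2.4662.
So 1·log[Cr²⁺] = 2·log(0.0179) − log Q = -3.4943 − (-2.4662) = -1.0281; [Cr²⁺] = 10^(-1.0281) ≈ 0.094 M.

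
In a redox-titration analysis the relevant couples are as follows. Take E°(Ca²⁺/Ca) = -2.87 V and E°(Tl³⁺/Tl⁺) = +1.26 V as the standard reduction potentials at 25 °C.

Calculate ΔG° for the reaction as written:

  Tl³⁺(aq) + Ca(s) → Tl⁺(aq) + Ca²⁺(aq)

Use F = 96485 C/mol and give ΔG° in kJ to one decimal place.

-797.0 kJ

As written, Tl³⁺/Tl⁺ is reduced (cathode) and Ca²⁺/Ca is oxidised (anode), so E°cell = (+1.26) − (-2.87) = +4.13 V.
Balancing electrons gives n = 2.
ΔG° = −nFE° = −(2)(96485)(+4.13) = -796,966 J = -797.0 kJ.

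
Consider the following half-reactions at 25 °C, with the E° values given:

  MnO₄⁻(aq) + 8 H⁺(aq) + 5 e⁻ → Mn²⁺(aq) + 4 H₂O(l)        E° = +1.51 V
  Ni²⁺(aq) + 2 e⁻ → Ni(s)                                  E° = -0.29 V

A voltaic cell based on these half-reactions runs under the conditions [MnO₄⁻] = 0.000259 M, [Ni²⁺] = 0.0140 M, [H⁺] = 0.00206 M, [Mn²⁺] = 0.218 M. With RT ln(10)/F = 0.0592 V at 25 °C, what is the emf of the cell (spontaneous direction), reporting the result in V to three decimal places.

MnO₄⁻/Mn²⁺ is the cathode (higher E°), Ni²⁺/Ni the anode: E°cell = +1.51 − (-0.29) = +1.80 V, n = 10.
Overall: 2 MnO₄⁻(aq) + 16 H⁺(aq) + 5 Ni(s) → 2 Mn²⁺(aq) + 8 H₂O(l) + 5 Ni²⁺(aq)
Q = [Mn²⁺]^2·[Ni²⁺]^5 / ([MnO₄⁻]^2·[H⁺]^16); log Q = 39.559.
E = E° − (0.0592/n) log Q = +1.80 − (0.0592/10)(39.559) = +1.566 V.

+1.566 V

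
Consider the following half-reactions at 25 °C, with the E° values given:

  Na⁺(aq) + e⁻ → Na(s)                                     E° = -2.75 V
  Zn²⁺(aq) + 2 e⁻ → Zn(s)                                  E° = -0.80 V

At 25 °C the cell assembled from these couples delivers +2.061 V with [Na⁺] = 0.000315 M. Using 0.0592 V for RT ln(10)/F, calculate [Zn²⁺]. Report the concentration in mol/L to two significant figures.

Zn²⁺/Zn is the cathode, Na⁺/Na the anode: E°cell = +1.95 V, n = 2.
Overall reaction: Zn²⁺(aq) + 2 Na(s) → Zn(s) + 2 Na⁺(aq); Q = [Na⁺]^2/[Zn²⁺]^1.
From E = E° − (0.0592/n) log Q: log Q = (E° − E)·n/0.0592 = (+1.95 − (+2.061))·2/0.0592 = -3.7500.
So 1·log[Zn²⁺] = 2·log(0.000315) − log Q = -7.0034 − (-3.7500) = -3.2534; [Zn²⁺] = 10^(-3.2534) ≈ 0.00056 M.

0.00056 M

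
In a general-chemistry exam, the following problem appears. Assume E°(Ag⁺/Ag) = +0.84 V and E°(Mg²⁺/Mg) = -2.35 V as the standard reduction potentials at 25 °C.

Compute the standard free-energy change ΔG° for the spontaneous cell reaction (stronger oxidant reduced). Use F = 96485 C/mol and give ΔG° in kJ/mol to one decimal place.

Ag⁺/Ag (E° = +0.84 V) is the cathode; Mg²⁺/Mg (E° = -2.35 V) is the anode, so E°cell = +3.19 V.
Balancing electrons gives n = 2 (lcm of 1 and 2).
ΔG° = −nFE° = −(2)(96485)(+3.19) = -615,574 J = -615.6 kJ/mol.

-615.6 kJ/mol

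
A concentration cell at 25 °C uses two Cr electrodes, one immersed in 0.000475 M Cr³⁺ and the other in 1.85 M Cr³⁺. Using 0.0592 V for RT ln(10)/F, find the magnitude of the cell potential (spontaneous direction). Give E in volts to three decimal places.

For a concentration cell E°cell = 0. The 1.85 M side is the cathode (reduction is favoured where [Cr³⁺] is higher).
With n = 3, E = −(0.0592/3) log([Cr³⁺]ₐₙ/[Cr³⁺]꜀ₐₜ) = −(0.0592/3) log(0.000475/1.85) = −(0.0592/3)(-3.590) = +0.071 V.

+0.071 V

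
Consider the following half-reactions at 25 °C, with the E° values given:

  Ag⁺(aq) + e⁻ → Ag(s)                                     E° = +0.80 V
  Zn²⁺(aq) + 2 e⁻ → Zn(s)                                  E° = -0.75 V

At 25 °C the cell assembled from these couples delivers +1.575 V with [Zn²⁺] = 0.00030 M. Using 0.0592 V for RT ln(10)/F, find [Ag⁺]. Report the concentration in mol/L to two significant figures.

Ag⁺/Ag is the cathode, Zn²⁺/Zn the anode: E°cell = +1.55 V, n = 2.
Overall reaction: 2 Ag⁺(aq) + Zn(s) → 2 Ag(s) + Zn²⁺(aq); Q = [Zn²⁺]^1/[Ag⁺]^2.
From E = E° − (0.0592/n) log Q: log Q = (E° − E)·n/0.0592 = (+1.55 − (+1.575))·2/0.0592 = -0.8446.
So 2·log[Ag⁺] = 1·log(0.0003) − log Q = -3.5229 − (-0.8446) = -2.6783; log[Ag⁺] = -2.6783 / 2 = -1.3392; [Ag⁺] = 10^(-1.3392) ≈ 0.046 M.

0.046 M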